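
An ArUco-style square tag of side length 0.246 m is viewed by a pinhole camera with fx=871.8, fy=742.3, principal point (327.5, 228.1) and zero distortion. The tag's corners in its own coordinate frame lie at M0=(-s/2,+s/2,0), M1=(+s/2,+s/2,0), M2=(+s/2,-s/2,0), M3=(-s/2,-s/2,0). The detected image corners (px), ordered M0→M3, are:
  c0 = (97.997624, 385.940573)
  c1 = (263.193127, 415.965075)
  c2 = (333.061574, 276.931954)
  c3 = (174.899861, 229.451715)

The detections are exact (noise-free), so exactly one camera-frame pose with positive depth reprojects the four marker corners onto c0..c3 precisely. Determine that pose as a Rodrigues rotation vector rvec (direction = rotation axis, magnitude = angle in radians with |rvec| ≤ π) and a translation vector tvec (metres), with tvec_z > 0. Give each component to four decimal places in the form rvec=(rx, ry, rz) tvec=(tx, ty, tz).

rvec=(0.1533, -0.5466, 0.3805) tvec=(-0.1373, 0.1533, 1.1328)

Intrinsics K: fx=871.8, fy=742.3, cx=327.5, cy=228.1
Marker side s = 0.246 m; corners in marker frame (Z=0):
  M0 = (-0.1230, +0.1230, 0)
  M1 = (+0.1230, +0.1230, 0)
  M2 = (+0.1230, -0.1230, 0)
  M3 = (-0.1230, -0.1230, 0)
Detected image corners:
  c0 = (97.997624, 385.940573) px
  c1 = (263.193127, 415.965075) px
  c2 = (333.061574, 276.931954) px
  c3 = (174.899861, 229.451715) px
Planar DLT: solve 8×8 A·h = b for H (H[2,2]=1):
  H  [+759.54735 -289.50190 +221.80134]
  H  [+311.28511 +610.62023 +328.52781]
  H  [+0.47059 +0.03675 +1.00000]
B = K⁻¹H; ‖b₁‖=0.882730, ‖b₂‖=0.882730; λ = 2/(‖b₁‖+‖b₂‖) = 1.132850, sign → tz>0 ⇒ λ=+1.132850
r₁ = λ·B[:,0] = (+0.78672,+0.31125,+0.53310); r₂ = λ·B[:,1] = (-0.39183,+0.91910,+0.04163)
r₃ = r₁×r₂ = (-0.47702,-0.24164,+0.84503); SVD([r₁ r₂ r₃]) → R = UVᵀ:
  R  [+0.78672 -0.39183 -0.47702]
  R  [+0.31125 +0.91910 -0.24164]
  R  [+0.53310 +0.04163 +0.84503]
t = (-0.13735, +0.15327, +1.13285) m
tr R = 2.550841; θ = arccos((tr R − 1)/2) = 0.683416 rad = 39.157°
axis k = ((R−Rᵀ)₃₂, (R−Rᵀ)₁₃, (R−Rᵀ)₂₁) / (2 sinθ) = (+0.224300, -0.799846, +0.556719)
rvec = θ·k = (+0.153290, -0.546627, +0.380471)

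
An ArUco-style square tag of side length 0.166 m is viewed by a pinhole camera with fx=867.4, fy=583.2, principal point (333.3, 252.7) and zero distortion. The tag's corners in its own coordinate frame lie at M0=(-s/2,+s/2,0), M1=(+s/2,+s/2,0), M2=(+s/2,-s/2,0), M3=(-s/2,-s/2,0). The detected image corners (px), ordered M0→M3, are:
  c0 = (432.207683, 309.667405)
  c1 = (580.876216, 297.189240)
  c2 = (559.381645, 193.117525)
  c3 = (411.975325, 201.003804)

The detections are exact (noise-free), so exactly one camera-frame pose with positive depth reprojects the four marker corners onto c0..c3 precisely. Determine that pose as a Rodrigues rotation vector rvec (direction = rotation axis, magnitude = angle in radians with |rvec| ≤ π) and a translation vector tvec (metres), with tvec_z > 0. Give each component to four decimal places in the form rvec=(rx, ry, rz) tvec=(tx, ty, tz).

rvec=(-0.0913, -0.2247, -0.1070) tvec=(0.1707, -0.0046, 0.9013)

Intrinsics K: fx=867.4, fy=583.2, cx=333.3, cy=252.7
Marker side s = 0.166 m; corners in marker frame (Z=0):
  M0 = (-0.0830, +0.0830, 0)
  M1 = (+0.0830, +0.0830, 0)
  M2 = (+0.0830, -0.0830, 0)
  M3 = (-0.0830, -0.0830, 0)
Detected image corners:
  c0 = (432.207683, 309.667405) px
  c1 = (580.876216, 297.189240) px
  c2 = (559.381645, 193.117525) px
  c3 = (411.975325, 201.003804) px
Planar DLT: solve 8×8 A·h = b for H (H[2,2]=1):
  H  [+1016.65845 +82.67930 +497.58165]
  H  [+1.75924 +618.74806 +249.75477]
  H  [+0.25175 -0.08684 +1.00000]
B = K⁻¹H; ‖b₁‖=1.109498, ‖b₂‖=1.109498; λ = 2/(‖b₁‖+‖b₂‖) = 0.901309, sign → tz>0 ⇒ λ=+0.901309
r₁ = λ·B[:,0] = (+0.96921,-0.09560,+0.22690); r₂ = λ·B[:,1] = (+0.11599,+0.99016,-0.07827)
r₃ = r₁×r₂ = (-0.21719,+0.10218,+0.97077); SVD([r₁ r₂ r₃]) → R = UVᵀ:
  R  [+0.96921 +0.11599 -0.21719]
  R  [-0.09560 +0.99016 +0.10218]
  R  [+0.22690 -0.07827 +0.97077]
t = (+0.17070, -0.00455, +0.90131) m
tr R = 2.930144; θ = arccos((tr R − 1)/2) = 0.265079 rad = 15.188°
axis k = ((R−Rᵀ)₃₂, (R−Rᵀ)₁₃, (R−Rᵀ)₂₁) / (2 sinθ) = (-0.344394, -0.847543, -0.403811)
rvec = θ·k = (-0.091292, -0.224666, -0.107042)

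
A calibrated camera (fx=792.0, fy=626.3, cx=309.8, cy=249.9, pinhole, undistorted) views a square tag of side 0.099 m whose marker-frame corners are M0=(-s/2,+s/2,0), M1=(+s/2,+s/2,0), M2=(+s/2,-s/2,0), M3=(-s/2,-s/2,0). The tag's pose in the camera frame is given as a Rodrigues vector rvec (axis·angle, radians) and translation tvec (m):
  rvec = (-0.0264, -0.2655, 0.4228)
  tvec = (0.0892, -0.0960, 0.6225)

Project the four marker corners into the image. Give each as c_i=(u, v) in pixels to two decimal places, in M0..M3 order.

c0=(343.57, 176.46) c1=(451.36, 219.51) c2=(498.94, 131.35) c3=(394.45, 85.32)

Intrinsics K: fx=792.0, fy=626.3, cx=309.8, cy=249.9
Marker side s = 0.099 m; corners in marker frame (Z=0):
  M0 = (-0.0495, +0.0495, 0)
  M1 = (+0.0495, +0.0495, 0)
  M2 = (+0.0495, -0.0495, 0)
  M3 = (-0.0495, -0.0495, 0)
rvec = (-0.0264, -0.2655, 0.4228), |rvec| = θ = 0.49995 rad = 28.645°
Rodrigues: sinθ=0.47938, 1−cosθ=0.12239; R = I + sinθ·[k]× + (1−cosθ)·[k]×²:
    [+0.87795 -0.40197 -0.26004]
    [+0.40884 +0.91213 -0.02965]
    [+0.24911 -0.08028 +0.96514]
t = (0.0892, -0.0960, 0.6225) m
M0: Pc = R·M0+t = (+0.02584, -0.07109, +0.60620); u = 792.0·(+0.02584)/0.60620 + 309.8 = 343.5652, v = 626.3·(-0.07109)/0.60620 + 249.9 = 176.4550
M1: Pc = R·M1+t = (+0.11276, -0.03061, +0.63086); u = 792.0·(+0.11276)/0.63086 + 309.8 = 451.3638, v = 626.3·(-0.03061)/0.63086 + 249.9 = 219.5088
M2: Pc = R·M2+t = (+0.15256, -0.12091, +0.63880); u = 792.0·(+0.15256)/0.63880 + 309.8 = 498.9415, v = 626.3·(-0.12091)/0.63880 + 249.9 = 131.3542
M3: Pc = R·M3+t = (+0.06564, -0.16139, +0.61414); u = 792.0·(+0.06564)/0.61414 + 309.8 = 394.4485, v = 626.3·(-0.16139)/0.61414 + 249.9 = 85.3176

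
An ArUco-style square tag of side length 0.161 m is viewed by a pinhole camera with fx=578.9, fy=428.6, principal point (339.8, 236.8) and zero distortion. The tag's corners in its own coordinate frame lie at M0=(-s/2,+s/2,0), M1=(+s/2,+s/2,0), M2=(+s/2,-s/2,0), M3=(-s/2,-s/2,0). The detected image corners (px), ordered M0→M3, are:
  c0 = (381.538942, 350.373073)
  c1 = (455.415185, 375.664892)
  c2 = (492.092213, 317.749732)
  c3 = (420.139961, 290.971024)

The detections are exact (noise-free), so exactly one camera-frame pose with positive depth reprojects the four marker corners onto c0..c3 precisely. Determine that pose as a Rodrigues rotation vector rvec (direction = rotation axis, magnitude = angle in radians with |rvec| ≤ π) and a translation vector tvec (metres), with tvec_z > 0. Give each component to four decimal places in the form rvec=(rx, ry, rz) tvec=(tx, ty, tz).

rvec=(-0.0238, -0.2152, 0.4669) tvec=(0.1814, 0.2420, 1.0700)

Intrinsics K: fx=578.9, fy=428.6, cx=339.8, cy=236.8
Marker side s = 0.161 m; corners in marker frame (Z=0):
  M0 = (-0.0805, +0.0805, 0)
  M1 = (+0.0805, +0.0805, 0)
  M2 = (+0.0805, -0.0805, 0)
  M3 = (-0.0805, -0.0805, 0)
Detected image corners:
  c0 = (381.538942, 350.373073) px
  c1 = (455.415185, 375.664892) px
  c2 = (492.092213, 317.749732) px
  c3 = (420.139961, 290.971024) px
Planar DLT: solve 8×8 A·h = b for H (H[2,2]=1):
  H  [+534.74697 -263.08787 +437.94803]
  H  [+224.22724 +341.83883 +333.72722]
  H  [+0.18728 -0.06722 +1.00000]
B = K⁻¹H; ‖b₁‖=0.934606, ‖b₂‖=0.934606; λ = 2/(‖b₁‖+‖b₂‖) = 1.069970, sign → tz>0 ⇒ λ=+1.069970
r₁ = λ·B[:,0] = (+0.87074,+0.44906,+0.20038); r₂ = λ·B[:,1] = (-0.44404,+0.89311,-0.07192)
r₃ = r₁×r₂ = (-0.21126,-0.02635,+0.97707); SVD([r₁ r₂ r₃]) → R = UVᵀ:
  R  [+0.87074 -0.44404 -0.21126]
  R  [+0.44906 +0.89311 -0.02635]
  R  [+0.20038 -0.07192 +0.97707]
t = (+0.18141, +0.24197, +1.06997) m
tr R = 2.740932; θ = arccos((tr R − 1)/2) = 0.514648 rad = 29.487°
axis k = ((R−Rᵀ)₃₂, (R−Rᵀ)₁₃, (R−Rᵀ)₂₁) / (2 sinθ) = (-0.046292, -0.418142, +0.907201)
rvec = θ·k = (-0.023824, -0.215196, +0.466889)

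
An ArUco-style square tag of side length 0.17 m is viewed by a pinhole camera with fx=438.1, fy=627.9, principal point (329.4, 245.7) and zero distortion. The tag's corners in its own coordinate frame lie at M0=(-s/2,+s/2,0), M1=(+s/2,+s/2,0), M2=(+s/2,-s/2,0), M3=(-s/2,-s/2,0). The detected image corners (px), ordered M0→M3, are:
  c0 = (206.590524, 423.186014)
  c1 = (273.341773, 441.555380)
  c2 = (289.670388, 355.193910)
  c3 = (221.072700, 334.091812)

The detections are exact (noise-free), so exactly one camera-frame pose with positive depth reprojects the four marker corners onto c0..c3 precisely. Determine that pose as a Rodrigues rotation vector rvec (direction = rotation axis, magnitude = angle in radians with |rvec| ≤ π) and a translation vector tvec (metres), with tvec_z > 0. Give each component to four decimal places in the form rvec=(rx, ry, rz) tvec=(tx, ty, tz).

rvec=(0.2303, -0.1260, 0.2556) tvec=(-0.2023, 0.2489, 1.0879)

Intrinsics K: fx=438.1, fy=627.9, cx=329.4, cy=245.7
Marker side s = 0.17 m; corners in marker frame (Z=0):
  M0 = (-0.0850, +0.0850, 0)
  M1 = (+0.0850, +0.0850, 0)
  M2 = (+0.0850, -0.0850, 0)
  M3 = (-0.0850, -0.0850, 0)
Detected image corners:
  c0 = (206.590524, 423.186014) px
  c1 = (273.341773, 441.555380) px
  c2 = (289.670388, 355.193910) px
  c3 = (221.072700, 334.091812) px
Planar DLT: solve 8×8 A·h = b for H (H[2,2]=1):
  H  [+432.66067 -43.04402 +247.94546]
  H  [+170.33752 +590.68205 +389.34136]
  H  [+0.13996 +0.19236 +1.00000]
B = K⁻¹H; ‖b₁‖=0.919243, ‖b₂‖=0.919243; λ = 2/(‖b₁‖+‖b₂‖) = 1.087852, sign → tz>0 ⇒ λ=+1.087852
r₁ = λ·B[:,0] = (+0.95987,+0.23553,+0.15226); r₂ = λ·B[:,1] = (-0.26422,+0.94149,+0.20925)
r₃ = r₁×r₂ = (-0.09406,-0.24109,+0.96593); SVD([r₁ r₂ r₃]) → R = UVᵀ:
  R  [+0.95987 -0.26422 -0.09406]
  R  [+0.23553 +0.94149 -0.24109]
  R  [+0.15226 +0.20925 +0.96593]
t = (-0.20226, +0.24886, +1.08785) m
tr R = 2.867288; θ = arccos((tr R − 1)/2) = 0.366341 rad = 20.990°
axis k = ((R−Rᵀ)₃₂, (R−Rᵀ)₁₃, (R−Rᵀ)₂₁) / (2 sinθ) = (+0.628613, -0.343831, +0.697586)
rvec = θ·k = (+0.230287, -0.125959, +0.255554)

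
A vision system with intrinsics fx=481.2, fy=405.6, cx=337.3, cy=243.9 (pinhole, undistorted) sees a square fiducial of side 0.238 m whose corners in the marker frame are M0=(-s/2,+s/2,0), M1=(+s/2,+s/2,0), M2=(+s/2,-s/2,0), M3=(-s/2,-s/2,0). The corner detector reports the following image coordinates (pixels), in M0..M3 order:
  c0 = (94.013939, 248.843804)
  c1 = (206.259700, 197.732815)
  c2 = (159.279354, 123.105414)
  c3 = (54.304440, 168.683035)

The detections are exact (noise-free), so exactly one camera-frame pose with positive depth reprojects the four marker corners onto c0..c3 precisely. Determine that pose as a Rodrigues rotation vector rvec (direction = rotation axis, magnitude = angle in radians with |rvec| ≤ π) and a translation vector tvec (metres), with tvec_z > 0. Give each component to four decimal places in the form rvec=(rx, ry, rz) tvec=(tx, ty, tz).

Intrinsics K: fx=481.2, fy=405.6, cx=337.3, cy=243.9
Marker side s = 0.238 m; corners in marker frame (Z=0):
  M0 = (-0.1190, +0.1190, 0)
  M1 = (+0.1190, +0.1190, 0)
  M2 = (+0.1190, -0.1190, 0)
  M3 = (-0.1190, -0.1190, 0)
Detected image corners:
  c0 = (94.013939, 248.843804) px
  c1 = (206.259700, 197.732815) px
  c2 = (159.279354, 123.105414) px
  c3 = (54.304440, 168.683035) px
Planar DLT: solve 8×8 A·h = b for H (H[2,2]=1):
  H  [+468.58539 +141.05114 +128.28125]
  H  [-184.25749 +265.77213 +182.82542]
  H  [+0.09982 -0.32111 +1.00000]
B = K⁻¹H; ‖b₁‖=1.044682, ‖b₂‖=1.044682; λ = 2/(‖b₁‖+‖b₂‖) = 0.957229, sign → tz>0 ⇒ λ=+0.957229
r₁ = λ·B[:,0] = (+0.86516,-0.49231,+0.09555); r₂ = λ·B[:,1] = (+0.49605,+0.81207,-0.30738)
r₃ = r₁×r₂ = (+0.07373,+0.31333,+0.94678); SVD([r₁ r₂ r₃]) → R = UVᵀ:
  R  [+0.86516 +0.49605 +0.07373]
  R  [-0.49231 +0.81207 +0.31333]
  R  [+0.09555 -0.30738 +0.94678]
t = (-0.41579, -0.14414, +0.95723) m
tr R = 2.624005; θ = arccos((tr R − 1)/2) = 0.623221 rad = 35.708°
axis k = ((R−Rᵀ)₃₂, (R−Rᵀ)₁₃, (R−Rᵀ)₂₁) / (2 sinθ) = (-0.531746, -0.018688, -0.846698)
rvec = θ·k = (-0.331395, -0.011647, -0.527680)

rvec=(-0.3314, -0.0116, -0.5277) tvec=(-0.4158, -0.1441, 0.9572)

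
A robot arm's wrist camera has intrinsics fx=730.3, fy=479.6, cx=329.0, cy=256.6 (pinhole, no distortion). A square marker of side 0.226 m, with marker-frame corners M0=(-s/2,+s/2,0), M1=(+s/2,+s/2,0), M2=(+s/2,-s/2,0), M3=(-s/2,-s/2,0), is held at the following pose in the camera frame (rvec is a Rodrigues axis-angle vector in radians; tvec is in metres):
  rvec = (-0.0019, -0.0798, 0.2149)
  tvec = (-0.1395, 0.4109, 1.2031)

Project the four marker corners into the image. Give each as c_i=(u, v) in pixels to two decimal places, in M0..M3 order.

Intrinsics K: fx=730.3, fy=479.6, cx=329.0, cy=256.6
Marker side s = 0.226 m; corners in marker frame (Z=0):
  M0 = (-0.1130, +0.1130, 0)
  M1 = (+0.1130, +0.1130, 0)
  M2 = (+0.1130, -0.1130, 0)
  M3 = (-0.1130, -0.1130, 0)
rvec = (-0.0019, -0.0798, 0.2149), |rvec| = θ = 0.22925 rad = 13.135°
Rodrigues: sinθ=0.22724, 1−cosθ=0.02616; R = I + sinθ·[k]× + (1−cosθ)·[k]×²:
    [+0.97384 -0.21295 -0.07931]
    [+0.21310 +0.97701 -0.00665]
    [+0.07890 -0.01042 +0.99683]
t = (-0.1395, 0.4109, 1.2031) m
M0: Pc = R·M0+t = (-0.27361, +0.49722, +1.19301); u = 730.3·(-0.27361)/1.19301 + 329.0 = 161.5113, v = 479.6·(+0.49722)/1.19301 + 256.6 = 456.4879
M1: Pc = R·M1+t = (-0.05352, +0.54538, +1.21084); u = 730.3·(-0.05352)/1.21084 + 329.0 = 296.7207, v = 479.6·(+0.54538)/1.21084 + 256.6 = 472.6200
M2: Pc = R·M2+t = (-0.00539, +0.32458, +1.21319); u = 730.3·(-0.00539)/1.21319 + 329.0 = 325.7536, v = 479.6·(+0.32458)/1.21319 + 256.6 = 384.9124
M3: Pc = R·M3+t = (-0.22548, +0.27642, +1.19536); u = 730.3·(-0.22548)/1.19536 + 329.0 = 191.2437, v = 479.6·(+0.27642)/1.19536 + 256.6 = 367.5037

c0=(161.51, 456.49) c1=(296.72, 472.62) c2=(325.75, 384.91) c3=(191.24, 367.50)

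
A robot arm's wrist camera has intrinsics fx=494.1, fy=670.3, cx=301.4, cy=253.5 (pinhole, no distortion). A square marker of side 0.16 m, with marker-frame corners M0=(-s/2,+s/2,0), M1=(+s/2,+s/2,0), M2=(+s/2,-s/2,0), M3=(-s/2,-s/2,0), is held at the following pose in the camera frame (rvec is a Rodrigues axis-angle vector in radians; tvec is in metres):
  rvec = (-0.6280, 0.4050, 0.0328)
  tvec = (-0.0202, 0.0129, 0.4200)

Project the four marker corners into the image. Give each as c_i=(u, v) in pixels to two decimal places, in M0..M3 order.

Intrinsics K: fx=494.1, fy=670.3, cx=301.4, cy=253.5
Marker side s = 0.16 m; corners in marker frame (Z=0):
  M0 = (-0.0800, +0.0800, 0)
  M1 = (+0.0800, +0.0800, 0)
  M2 = (+0.0800, -0.0800, 0)
  M3 = (-0.0800, -0.0800, 0)
rvec = (-0.6280, 0.4050, 0.0328), |rvec| = θ = 0.74799 rad = 42.857°
Rodrigues: sinθ=0.68016, 1−cosθ=0.26694; R = I + sinθ·[k]× + (1−cosθ)·[k]×²:
    [+0.92123 -0.15118 +0.35845]
    [-0.09152 +0.81132 +0.57740]
    [-0.37811 -0.56472 +0.73357]
t = (-0.0202, 0.0129, 0.4200) m
M0: Pc = R·M0+t = (-0.10599, +0.08513, +0.40507); u = 494.1·(-0.10599)/0.40507 + 301.4 = 172.1120, v = 670.3·(+0.08513)/0.40507 + 253.5 = 394.3665
M1: Pc = R·M1+t = (+0.04140, +0.07048, +0.34457); u = 494.1·(+0.04140)/0.34457 + 301.4 = 360.7712, v = 670.3·(+0.07048)/0.34457 + 253.5 = 390.6117
M2: Pc = R·M2+t = (+0.06559, -0.05933, +0.43493); u = 494.1·(+0.06559)/0.43493 + 301.4 = 375.9159, v = 670.3·(-0.05933)/0.43493 + 253.5 = 162.0663
M3: Pc = R·M3+t = (-0.08180, -0.04468, +0.49543); u = 494.1·(-0.08180)/0.49543 + 301.4 = 219.8149, v = 670.3·(-0.04468)/0.49543 + 253.5 = 193.0442

c0=(172.11, 394.37) c1=(360.77, 390.61) c2=(375.92, 162.07) c3=(219.81, 193.04)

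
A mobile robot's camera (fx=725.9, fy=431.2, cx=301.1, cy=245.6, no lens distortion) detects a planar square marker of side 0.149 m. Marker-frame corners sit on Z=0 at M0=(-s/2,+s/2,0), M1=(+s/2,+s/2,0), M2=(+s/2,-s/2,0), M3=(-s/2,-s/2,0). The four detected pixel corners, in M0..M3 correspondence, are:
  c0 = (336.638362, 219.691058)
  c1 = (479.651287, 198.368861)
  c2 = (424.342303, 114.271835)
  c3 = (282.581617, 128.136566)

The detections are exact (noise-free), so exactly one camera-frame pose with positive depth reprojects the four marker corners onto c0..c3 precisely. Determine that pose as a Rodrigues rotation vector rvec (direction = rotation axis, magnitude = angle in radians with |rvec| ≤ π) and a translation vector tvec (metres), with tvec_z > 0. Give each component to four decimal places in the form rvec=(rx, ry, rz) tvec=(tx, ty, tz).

rvec=(-0.2255, -0.3229, -0.2913) tvec=(0.0746, -0.1251, 0.6607)

Intrinsics K: fx=725.9, fy=431.2, cx=301.1, cy=245.6
Marker side s = 0.149 m; corners in marker frame (Z=0):
  M0 = (-0.0745, +0.0745, 0)
  M1 = (+0.0745, +0.0745, 0)
  M2 = (+0.0745, -0.0745, 0)
  M3 = (-0.0745, -0.0745, 0)
Detected image corners:
  c0 = (336.638362, 219.691058) px
  c1 = (479.651287, 198.368861) px
  c2 = (424.342303, 114.271835) px
  c3 = (282.581617, 128.136566) px
Planar DLT: solve 8×8 A·h = b for H (H[2,2]=1):
  H  [+1152.86385 +268.90173 +383.02623]
  H  [-32.03386 +545.86298 +163.93333]
  H  [+0.51819 -0.25803 +1.00000]
B = K⁻¹H; ‖b₁‖=1.513539, ‖b₂‖=1.513539; λ = 2/(‖b₁‖+‖b₂‖) = 0.660703, sign → tz>0 ⇒ λ=+0.660703
r₁ = λ·B[:,0] = (+0.90731,-0.24409,+0.34237); r₂ = λ·B[:,1] = (+0.31547,+0.93350,-0.17048)
r₃ = r₁×r₂ = (-0.27799,+0.26269,+0.92397); SVD([r₁ r₂ r₃]) → R = UVᵀ:
  R  [+0.90731 +0.31547 -0.27799]
  R  [-0.24409 +0.93350 +0.26269]
  R  [+0.34237 -0.17048 +0.92397]
t = (+0.07457, -0.12513, +0.66070) m
tr R = 2.764772; θ = arccos((tr R − 1)/2) = 0.489887 rad = 28.068°
axis k = ((R−Rᵀ)₃₂, (R−Rᵀ)₁₃, (R−Rᵀ)₂₁) / (2 sinθ) = (-0.460302, -0.659217, -0.594604)
rvec = θ·k = (-0.225496, -0.322942, -0.291289)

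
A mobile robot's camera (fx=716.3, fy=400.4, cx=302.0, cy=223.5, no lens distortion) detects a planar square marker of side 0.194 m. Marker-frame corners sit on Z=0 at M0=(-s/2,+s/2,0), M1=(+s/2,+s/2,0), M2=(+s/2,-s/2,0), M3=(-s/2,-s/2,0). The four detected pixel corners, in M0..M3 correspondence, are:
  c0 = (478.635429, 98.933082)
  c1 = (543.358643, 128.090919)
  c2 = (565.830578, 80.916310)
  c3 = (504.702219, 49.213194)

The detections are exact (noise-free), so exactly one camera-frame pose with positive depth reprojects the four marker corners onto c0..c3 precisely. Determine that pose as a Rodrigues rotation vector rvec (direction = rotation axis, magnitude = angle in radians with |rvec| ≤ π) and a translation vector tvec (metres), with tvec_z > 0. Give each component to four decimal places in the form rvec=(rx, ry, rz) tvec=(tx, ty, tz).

rvec=(-0.1196, -0.5703, 0.3659) tvec=(0.4277, -0.4610, 1.3772)

Intrinsics K: fx=716.3, fy=400.4, cx=302.0, cy=223.5
Marker side s = 0.194 m; corners in marker frame (Z=0):
  M0 = (-0.0970, +0.0970, 0)
  M1 = (+0.0970, +0.0970, 0)
  M2 = (+0.0970, -0.0970, 0)
  M3 = (-0.0970, -0.0970, 0)
Detected image corners:
  c0 = (478.635429, 98.933082) px
  c1 = (543.358643, 128.090919) px
  c2 = (565.830578, 80.916310) px
  c3 = (504.702219, 49.213194) px
Planar DLT: solve 8×8 A·h = b for H (H[2,2]=1):
  H  [+516.15620 -204.79467 +524.43150]
  H  [+189.71485 +235.83599 +89.47043]
  H  [+0.36689 -0.15297 +1.00000]
B = K⁻¹H; ‖b₁‖=0.726102, ‖b₂‖=0.726102; λ = 2/(‖b₁‖+‖b₂‖) = 1.377217, sign → tz>0 ⇒ λ=+1.377217
r₁ = λ·B[:,0] = (+0.77937,+0.37049,+0.50529); r₂ = λ·B[:,1] = (-0.30493,+0.92878,-0.21068)
r₃ = r₁×r₂ = (-0.54736,+0.01011,+0.83684); SVD([r₁ r₂ r₃]) → R = UVᵀ:
  R  [+0.77937 -0.30493 -0.54736]
  R  [+0.37049 +0.92878 +0.01011]
  R  [+0.50529 -0.21068 +0.83684]
t = (+0.42767, -0.46101, +1.37722) m
tr R = 2.544983; θ = arccos((tr R − 1)/2) = 0.688041 rad = 39.422°
axis k = ((R−Rᵀ)₃₂, (R−Rᵀ)₁₃, (R−Rᵀ)₂₁) / (2 sinθ) = (-0.173844, -0.828828, +0.531810)
rvec = θ·k = (-0.119611, -0.570268, +0.365907)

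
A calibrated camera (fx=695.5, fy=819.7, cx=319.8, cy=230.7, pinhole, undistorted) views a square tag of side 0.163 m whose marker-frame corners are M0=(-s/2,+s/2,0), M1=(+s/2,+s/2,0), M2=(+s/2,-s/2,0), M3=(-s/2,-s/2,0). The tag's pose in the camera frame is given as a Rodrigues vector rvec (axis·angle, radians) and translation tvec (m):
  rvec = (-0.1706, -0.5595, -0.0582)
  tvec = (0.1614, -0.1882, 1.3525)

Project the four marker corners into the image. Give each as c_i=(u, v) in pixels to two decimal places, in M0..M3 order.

c0=(373.78, 162.91) c1=(439.71, 166.33) c2=(429.54, 74.00) c3=(364.12, 64.57)

Intrinsics K: fx=695.5, fy=819.7, cx=319.8, cy=230.7
Marker side s = 0.163 m; corners in marker frame (Z=0):
  M0 = (-0.0815, +0.0815, 0)
  M1 = (+0.0815, +0.0815, 0)
  M2 = (+0.0815, -0.0815, 0)
  M3 = (-0.0815, -0.0815, 0)
rvec = (-0.1706, -0.5595, -0.0582), |rvec| = θ = 0.58782 rad = 33.680°
Rodrigues: sinθ=0.55455, 1−cosθ=0.16785; R = I + sinθ·[k]× + (1−cosθ)·[k]×²:
    [+0.84629 +0.10127 -0.52301]
    [-0.00854 +0.98422 +0.17676]
    [+0.53265 -0.14513 +0.83380]
t = (0.1614, -0.1882, 1.3525) m
M0: Pc = R·M0+t = (+0.10068, -0.10729, +1.29726); u = 695.5·(+0.10068)/1.29726 + 319.8 = 373.7781, v = 819.7·(-0.10729)/1.29726 + 230.7 = 162.9064
M1: Pc = R·M1+t = (+0.23863, -0.10868, +1.38408); u = 695.5·(+0.23863)/1.38408 + 319.8 = 439.7094, v = 819.7·(-0.10868)/1.38408 + 230.7 = 166.3348
M2: Pc = R·M2+t = (+0.22212, -0.26911, +1.40774); u = 695.5·(+0.22212)/1.40774 + 319.8 = 429.5389, v = 819.7·(-0.26911)/1.40774 + 230.7 = 74.0026
M3: Pc = R·M3+t = (+0.08417, -0.26772, +1.32092); u = 695.5·(+0.08417)/1.32092 + 319.8 = 364.1198, v = 819.7·(-0.26772)/1.32092 + 230.7 = 64.5667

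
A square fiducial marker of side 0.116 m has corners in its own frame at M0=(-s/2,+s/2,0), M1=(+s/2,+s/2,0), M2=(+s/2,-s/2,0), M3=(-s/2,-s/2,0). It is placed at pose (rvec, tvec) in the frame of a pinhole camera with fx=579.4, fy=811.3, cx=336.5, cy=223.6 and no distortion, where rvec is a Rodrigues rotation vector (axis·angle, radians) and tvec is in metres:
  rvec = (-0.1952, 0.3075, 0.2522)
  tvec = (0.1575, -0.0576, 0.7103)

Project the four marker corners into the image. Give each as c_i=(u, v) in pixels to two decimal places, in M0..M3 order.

c0=(407.41, 206.77) c1=(502.05, 235.41) c2=(524.17, 107.47) c3=(430.65, 85.98)

Intrinsics K: fx=579.4, fy=811.3, cx=336.5, cy=223.6
Marker side s = 0.116 m; corners in marker frame (Z=0):
  M0 = (-0.0580, +0.0580, 0)
  M1 = (+0.0580, +0.0580, 0)
  M2 = (+0.0580, -0.0580, 0)
  M3 = (-0.0580, -0.0580, 0)
rvec = (-0.1952, 0.3075, 0.2522), |rvec| = θ = 0.44302 rad = 25.383°
Rodrigues: sinθ=0.42867, 1−cosθ=0.09654; R = I + sinθ·[k]× + (1−cosθ)·[k]×²:
    [+0.92220 -0.27356 +0.27332]
    [+0.21451 +0.94997 +0.22702]
    [-0.32175 -0.15073 +0.93475]
t = (0.1575, -0.0576, 0.7103) m
M0: Pc = R·M0+t = (+0.08815, -0.01494, +0.72022); u = 579.4·(+0.08815)/0.72022 + 336.5 = 407.4114, v = 811.3·(-0.01494)/0.72022 + 223.6 = 206.7673
M1: Pc = R·M1+t = (+0.19512, +0.00994, +0.68290); u = 579.4·(+0.19512)/0.68290 + 336.5 = 502.0501, v = 811.3·(+0.00994)/0.68290 + 223.6 = 235.4087
M2: Pc = R·M2+t = (+0.22685, -0.10026, +0.70038); u = 579.4·(+0.22685)/0.70038 + 336.5 = 524.1683, v = 811.3·(-0.10026)/0.70038 + 223.6 = 107.4653
M3: Pc = R·M3+t = (+0.11988, -0.12514, +0.73770); u = 579.4·(+0.11988)/0.73770 + 336.5 = 430.6536, v = 811.3·(-0.12514)/0.73770 + 223.6 = 85.9759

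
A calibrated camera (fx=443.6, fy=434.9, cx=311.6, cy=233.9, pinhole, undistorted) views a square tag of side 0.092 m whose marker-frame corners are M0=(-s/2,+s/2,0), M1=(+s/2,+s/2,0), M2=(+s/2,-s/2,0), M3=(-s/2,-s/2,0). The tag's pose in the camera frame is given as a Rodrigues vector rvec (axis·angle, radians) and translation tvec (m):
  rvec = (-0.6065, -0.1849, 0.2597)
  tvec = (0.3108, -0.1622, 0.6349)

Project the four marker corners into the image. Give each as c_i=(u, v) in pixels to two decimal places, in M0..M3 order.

c0=(501.54, 133.52) c1=(562.21, 154.15) c2=(553.42, 113.07) c3=(497.58, 93.59)

Intrinsics K: fx=443.6, fy=434.9, cx=311.6, cy=233.9
Marker side s = 0.092 m; corners in marker frame (Z=0):
  M0 = (-0.0460, +0.0460, 0)
  M1 = (+0.0460, +0.0460, 0)
  M2 = (+0.0460, -0.0460, 0)
  M3 = (-0.0460, -0.0460, 0)
rvec = (-0.6065, -0.1849, 0.2597), |rvec| = θ = 0.68518 rad = 39.258°
Rodrigues: sinθ=0.63281, 1−cosθ=0.22570; R = I + sinθ·[k]× + (1−cosθ)·[k]×²:
    [+0.95114 -0.18594 -0.24649]
    [+0.29376 +0.79074 +0.53706]
    [+0.09505 -0.58323 +0.80673]
t = (0.3108, -0.1622, 0.6349) m
M0: Pc = R·M0+t = (+0.25849, -0.13934, +0.60370); u = 443.6·(+0.25849)/0.60370 + 311.6 = 501.5424, v = 434.9·(-0.13934)/0.60370 + 233.9 = 133.5213
M1: Pc = R·M1+t = (+0.34600, -0.11231, +0.61244); u = 443.6·(+0.34600)/0.61244 + 311.6 = 562.2113, v = 434.9·(-0.11231)/0.61244 + 233.9 = 154.1459
M2: Pc = R·M2+t = (+0.36311, -0.18506, +0.66610); u = 443.6·(+0.36311)/0.66610 + 311.6 = 553.4158, v = 434.9·(-0.18506)/0.66610 + 233.9 = 113.0729
M3: Pc = R·M3+t = (+0.27560, -0.21209, +0.65736); u = 443.6·(+0.27560)/0.65736 + 311.6 = 497.5820, v = 434.9·(-0.21209)/0.65736 + 233.9 = 93.5854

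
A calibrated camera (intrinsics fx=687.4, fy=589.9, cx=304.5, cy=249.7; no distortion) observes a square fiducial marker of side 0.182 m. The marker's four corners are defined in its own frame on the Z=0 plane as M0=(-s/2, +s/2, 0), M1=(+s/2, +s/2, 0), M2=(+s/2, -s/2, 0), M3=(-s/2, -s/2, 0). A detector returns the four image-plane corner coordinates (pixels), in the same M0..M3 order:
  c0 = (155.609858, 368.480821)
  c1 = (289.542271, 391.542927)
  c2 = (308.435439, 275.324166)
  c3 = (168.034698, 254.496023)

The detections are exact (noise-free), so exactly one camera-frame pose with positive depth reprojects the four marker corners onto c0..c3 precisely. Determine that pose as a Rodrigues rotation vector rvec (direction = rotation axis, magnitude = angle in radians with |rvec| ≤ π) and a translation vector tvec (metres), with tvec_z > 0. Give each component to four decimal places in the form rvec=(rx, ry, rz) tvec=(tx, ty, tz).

Intrinsics K: fx=687.4, fy=589.9, cx=304.5, cy=249.7
Marker side s = 0.182 m; corners in marker frame (Z=0):
  M0 = (-0.0910, +0.0910, 0)
  M1 = (+0.0910, +0.0910, 0)
  M2 = (+0.0910, -0.0910, 0)
  M3 = (-0.0910, -0.0910, 0)
Detected image corners:
  c0 = (155.609858, 368.480821) px
  c1 = (289.542271, 391.542927) px
  c2 = (308.435439, 275.324166) px
  c3 = (168.034698, 254.496023) px
Planar DLT: solve 8×8 A·h = b for H (H[2,2]=1):
  H  [+718.08492 -30.10971 +229.28026]
  H  [+71.46738 +710.27080 +323.57415]
  H  [-0.15272 +0.24167 +1.00000]
B = K⁻¹H; ‖b₁‖=1.137993, ‖b₂‖=1.137993; λ = 2/(‖b₁‖+‖b₂‖) = 0.878740, sign → tz>0 ⇒ λ=+0.878740
r₁ = λ·B[:,0] = (+0.97741,+0.16327,-0.13420); r₂ = λ·B[:,1] = (-0.13256,+0.96816,+0.21236)
r₃ = r₁×r₂ = (+0.16460,-0.18978,+0.96793); SVD([r₁ r₂ r₃]) → R = UVᵀ:
  R  [+0.97741 -0.13256 +0.16460]
  R  [+0.16327 +0.96816 -0.18978]
  R  [-0.13420 +0.21236 +0.96793]
t = (-0.09616, +0.11005, +0.87874) m
tr R = 2.913502; θ = arccos((tr R − 1)/2) = 0.295176 rad = 16.912°
axis k = ((R−Rᵀ)₃₂, (R−Rᵀ)₁₃, (R−Rᵀ)₂₁) / (2 sinθ) = (+0.691182, +0.513556, +0.508456)
rvec = θ·k = (+0.204021, +0.151589, +0.150084)

rvec=(0.2040, 0.1516, 0.1501) tvec=(-0.0962, 0.1100, 0.8787)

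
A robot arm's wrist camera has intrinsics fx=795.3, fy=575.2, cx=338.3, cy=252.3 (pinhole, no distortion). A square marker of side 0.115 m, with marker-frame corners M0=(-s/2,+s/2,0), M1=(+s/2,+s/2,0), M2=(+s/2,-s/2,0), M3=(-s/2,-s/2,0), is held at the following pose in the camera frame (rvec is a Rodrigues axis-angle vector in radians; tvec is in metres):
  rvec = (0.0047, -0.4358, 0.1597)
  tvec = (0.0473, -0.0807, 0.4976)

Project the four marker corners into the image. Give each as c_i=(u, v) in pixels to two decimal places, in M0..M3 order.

Intrinsics K: fx=795.3, fy=575.2, cx=338.3, cy=252.3
Marker side s = 0.115 m; corners in marker frame (Z=0):
  M0 = (-0.0575, +0.0575, 0)
  M1 = (+0.0575, +0.0575, 0)
  M2 = (+0.0575, -0.0575, 0)
  M3 = (-0.0575, -0.0575, 0)
rvec = (0.0047, -0.4358, 0.1597), |rvec| = θ = 0.46416 rad = 26.595°
Rodrigues: sinθ=0.44768, 1−cosθ=0.10580; R = I + sinθ·[k]× + (1−cosθ)·[k]×²:
    [+0.89421 -0.15503 -0.41995]
    [+0.15302 +0.98746 -0.03871]
    [+0.42069 -0.02965 +0.90672]
t = (0.0473, -0.0807, 0.4976) m
M0: Pc = R·M0+t = (-0.01303, -0.03272, +0.47171); u = 795.3·(-0.01303)/0.47171 + 338.3 = 316.3291, v = 575.2·(-0.03272)/0.47171 + 252.3 = 212.4017
M1: Pc = R·M1+t = (+0.08980, -0.01512, +0.52008); u = 795.3·(+0.08980)/0.52008 + 338.3 = 475.6236, v = 575.2·(-0.01512)/0.52008 + 252.3 = 235.5754
M2: Pc = R·M2+t = (+0.10763, -0.12868, +0.52349); u = 795.3·(+0.10763)/0.52349 + 338.3 = 501.8151, v = 575.2·(-0.12868)/0.52349 + 252.3 = 110.9097
M3: Pc = R·M3+t = (+0.00480, -0.14628, +0.47512); u = 795.3·(+0.00480)/0.47512 + 338.3 = 346.3305, v = 575.2·(-0.14628)/0.47512 + 252.3 = 75.2080

c0=(316.33, 212.40) c1=(475.62, 235.58) c2=(501.82, 110.91) c3=(346.33, 75.21)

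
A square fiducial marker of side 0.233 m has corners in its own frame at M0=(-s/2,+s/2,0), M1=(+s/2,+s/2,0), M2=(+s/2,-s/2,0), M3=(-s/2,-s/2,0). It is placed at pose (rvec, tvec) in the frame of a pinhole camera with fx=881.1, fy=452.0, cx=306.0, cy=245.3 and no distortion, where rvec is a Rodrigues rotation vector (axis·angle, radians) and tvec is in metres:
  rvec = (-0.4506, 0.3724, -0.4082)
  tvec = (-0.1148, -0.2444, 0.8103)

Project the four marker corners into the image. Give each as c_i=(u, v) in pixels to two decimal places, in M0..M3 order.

Intrinsics K: fx=881.1, fy=452.0, cx=306.0, cy=245.3
Marker side s = 0.233 m; corners in marker frame (Z=0):
  M0 = (-0.1165, +0.1165, 0)
  M1 = (+0.1165, +0.1165, 0)
  M2 = (+0.1165, -0.1165, 0)
  M3 = (-0.1165, -0.1165, 0)
rvec = (-0.4506, 0.3724, -0.4082), |rvec| = θ = 0.71299 rad = 40.851°
Rodrigues: sinθ=0.65410, 1−cosθ=0.24359; R = I + sinθ·[k]× + (1−cosθ)·[k]×²:
    [+0.85370 +0.29408 +0.42978]
    [-0.45489 +0.82286 +0.34054]
    [-0.25350 -0.48622 +0.83626]
t = (-0.1148, -0.2444, 0.8103) m
M0: Pc = R·M0+t = (-0.18000, -0.09554, +0.78319); u = 881.1·(-0.18000)/0.78319 + 306.0 = 103.5008, v = 452.0·(-0.09554)/0.78319 + 245.3 = 190.1603
M1: Pc = R·M1+t = (+0.01892, -0.20153, +0.72412); u = 881.1·(+0.01892)/0.72412 + 306.0 = 329.0172, v = 452.0·(-0.20153)/0.72412 + 245.3 = 119.5034
M2: Pc = R·M2+t = (-0.04960, -0.39326, +0.83741); u = 881.1·(-0.04960)/0.83741 + 306.0 = 253.8087, v = 452.0·(-0.39326)/0.83741 + 245.3 = 33.0354
M3: Pc = R·M3+t = (-0.24852, -0.28727, +0.89648); u = 881.1·(-0.24852)/0.89648 + 306.0 = 61.7466, v = 452.0·(-0.28727)/0.89648 + 245.3 = 100.4604

c0=(103.50, 190.16) c1=(329.02, 119.50) c2=(253.81, 33.04) c3=(61.75, 100.46)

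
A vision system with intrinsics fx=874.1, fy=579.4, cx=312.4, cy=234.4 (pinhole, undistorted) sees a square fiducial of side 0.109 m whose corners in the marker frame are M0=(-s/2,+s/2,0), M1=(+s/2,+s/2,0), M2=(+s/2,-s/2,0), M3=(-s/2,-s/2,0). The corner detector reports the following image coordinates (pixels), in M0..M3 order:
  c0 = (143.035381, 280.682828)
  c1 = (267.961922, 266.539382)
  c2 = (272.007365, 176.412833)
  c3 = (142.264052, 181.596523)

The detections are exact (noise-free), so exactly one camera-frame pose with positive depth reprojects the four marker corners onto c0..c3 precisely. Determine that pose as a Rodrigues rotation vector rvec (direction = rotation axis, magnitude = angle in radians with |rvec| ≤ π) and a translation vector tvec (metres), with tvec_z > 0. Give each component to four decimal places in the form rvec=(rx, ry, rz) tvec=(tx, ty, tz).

Intrinsics K: fx=874.1, fy=579.4, cx=312.4, cy=234.4
Marker side s = 0.109 m; corners in marker frame (Z=0):
  M0 = (-0.0545, +0.0545, 0)
  M1 = (+0.0545, +0.0545, 0)
  M2 = (+0.0545, -0.0545, 0)
  M3 = (-0.0545, -0.0545, 0)
Detected image corners:
  c0 = (143.035381, 280.682828) px
  c1 = (267.961922, 266.539382) px
  c2 = (272.007365, 176.412833) px
  c3 = (142.264052, 181.596523) px
Planar DLT: solve 8×8 A·h = b for H (H[2,2]=1):
  H  [+1354.59783 +57.89327 +209.44314]
  H  [+115.46091 +947.09349 +226.99414]
  H  [+0.90550 +0.35868 +1.00000]
B = K⁻¹H; ‖b₁‖=1.533334, ‖b₂‖=1.533334; λ = 2/(‖b₁‖+‖b₂‖) = 0.652174, sign → tz>0 ⇒ λ=+0.652174
r₁ = λ·B[:,0] = (+0.79962,-0.10894,+0.59054); r₂ = λ·B[:,1] = (-0.04041,+0.97141,+0.23392)
r₃ = r₁×r₂ = (-0.59914,-0.21091,+0.77236); SVD([r₁ r₂ r₃]) → R = UVᵀ:
  R  [+0.79962 -0.04041 -0.59914]
  R  [-0.10894 +0.97141 -0.21091]
  R  [+0.59054 +0.23392 +0.77236]
t = (-0.07682, -0.00834, +0.65217) m
tr R = 2.543396; θ = arccos((tr R − 1)/2) = 0.689290 rad = 39.493°
axis k = ((R−Rᵀ)₃₂, (R−Rᵀ)₁₃, (R−Rᵀ)₂₁) / (2 sinθ) = (+0.349721, -0.935303, -0.053881)
rvec = θ·k = (+0.241059, -0.644695, -0.037140)

rvec=(0.2411, -0.6447, -0.0371) tvec=(-0.0768, -0.0083, 0.6522)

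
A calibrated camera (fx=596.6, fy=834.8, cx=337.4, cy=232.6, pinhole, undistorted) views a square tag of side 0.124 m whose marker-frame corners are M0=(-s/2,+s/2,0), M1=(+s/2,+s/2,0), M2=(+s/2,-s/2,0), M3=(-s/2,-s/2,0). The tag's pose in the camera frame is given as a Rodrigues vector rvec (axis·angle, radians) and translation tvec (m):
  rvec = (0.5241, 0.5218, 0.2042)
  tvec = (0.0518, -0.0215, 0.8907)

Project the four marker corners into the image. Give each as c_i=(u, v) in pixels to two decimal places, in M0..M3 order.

Intrinsics K: fx=596.6, fy=834.8, cx=337.4, cy=232.6
Marker side s = 0.124 m; corners in marker frame (Z=0):
  M0 = (-0.0620, +0.0620, 0)
  M1 = (+0.0620, +0.0620, 0)
  M2 = (+0.0620, -0.0620, 0)
  M3 = (-0.0620, -0.0620, 0)
rvec = (0.5241, 0.5218, 0.2042), |rvec| = θ = 0.76724 rad = 43.959°
Rodrigues: sinθ=0.69415, 1−cosθ=0.28017; R = I + sinθ·[k]× + (1−cosθ)·[k]×²:
    [+0.85056 -0.05459 +0.52303]
    [+0.31491 +0.84942 -0.42346]
    [-0.42116 +0.52489 +0.73968]
t = (0.0518, -0.0215, 0.8907) m
M0: Pc = R·M0+t = (-0.00432, +0.01164, +0.94935); u = 596.6·(-0.00432)/0.94935 + 337.4 = 334.6856, v = 834.8·(+0.01164)/0.94935 + 232.6 = 242.8352
M1: Pc = R·M1+t = (+0.10115, +0.05069, +0.89713); u = 596.6·(+0.10115)/0.89713 + 337.4 = 404.6660, v = 834.8·(+0.05069)/0.89713 + 232.6 = 279.7666
M2: Pc = R·M2+t = (+0.10792, -0.05464, +0.83205); u = 596.6·(+0.10792)/0.83205 + 337.4 = 414.7813, v = 834.8·(-0.05464)/0.83205 + 232.6 = 177.7794
M3: Pc = R·M3+t = (+0.00245, -0.09369, +0.88427); u = 596.6·(+0.00245)/0.88427 + 337.4 = 339.0526, v = 834.8·(-0.09369)/0.88427 + 232.6 = 144.1529

c0=(334.69, 242.84) c1=(404.67, 279.77) c2=(414.78, 177.78) c3=(339.05, 144.15)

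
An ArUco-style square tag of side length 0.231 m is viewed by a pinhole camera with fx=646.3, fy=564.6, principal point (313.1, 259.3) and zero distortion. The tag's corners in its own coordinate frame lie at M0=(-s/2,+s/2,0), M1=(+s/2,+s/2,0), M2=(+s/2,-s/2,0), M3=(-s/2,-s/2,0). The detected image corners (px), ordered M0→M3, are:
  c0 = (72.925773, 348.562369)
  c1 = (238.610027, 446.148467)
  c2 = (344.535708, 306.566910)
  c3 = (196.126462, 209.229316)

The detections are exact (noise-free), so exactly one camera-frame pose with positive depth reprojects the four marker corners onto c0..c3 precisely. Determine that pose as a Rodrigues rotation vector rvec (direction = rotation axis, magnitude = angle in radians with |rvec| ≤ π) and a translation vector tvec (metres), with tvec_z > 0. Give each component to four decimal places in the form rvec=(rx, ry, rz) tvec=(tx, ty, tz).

rvec=(-0.1888, -0.2419, 0.6243) tvec=(-0.1147, 0.0916, 0.7721)

Intrinsics K: fx=646.3, fy=564.6, cx=313.1, cy=259.3
Marker side s = 0.231 m; corners in marker frame (Z=0):
  M0 = (-0.1155, +0.1155, 0)
  M1 = (+0.1155, +0.1155, 0)
  M2 = (+0.1155, -0.1155, 0)
  M3 = (-0.1155, -0.1155, 0)
Detected image corners:
  c0 = (72.925773, 348.562369) px
  c1 = (238.610027, 446.148467) px
  c2 = (344.535708, 306.566910) px
  c3 = (196.126462, 209.229316) px
Planar DLT: solve 8×8 A·h = b for H (H[2,2]=1):
  H  [+724.34937 -563.00344 +217.11355]
  H  [+492.43399 +499.17174 +326.26852]
  H  [+0.21531 -0.31912 +1.00000]
B = K⁻¹H; ‖b₁‖=1.295196, ‖b₂‖=1.295196; λ = 2/(‖b₁‖+‖b₂‖) = 0.772084, sign → tz>0 ⇒ λ=+0.772084
r₁ = λ·B[:,0] = (+0.78479,+0.59705,+0.16624); r₂ = λ·B[:,1] = (-0.55321,+0.79577,-0.24639)
r₃ = r₁×r₂ = (-0.27939,+0.10140,+0.95481); SVD([r₁ r₂ r₃]) → R = UVᵀ:
  R  [+0.78479 -0.55321 -0.27939]
  R  [+0.59705 +0.79577 +0.10140]
  R  [+0.16624 -0.24639 +0.95481]
t = (-0.11467, +0.09158, +0.77208) m
tr R = 2.535366; θ = arccos((tr R − 1)/2) = 0.695578 rad = 39.854°
axis k = ((R−Rᵀ)₃₂, (R−Rᵀ)₁₃, (R−Rᵀ)₂₁) / (2 sinθ) = (-0.271358, -0.347697, +0.897481)
rvec = θ·k = (-0.188751, -0.241851, +0.624268)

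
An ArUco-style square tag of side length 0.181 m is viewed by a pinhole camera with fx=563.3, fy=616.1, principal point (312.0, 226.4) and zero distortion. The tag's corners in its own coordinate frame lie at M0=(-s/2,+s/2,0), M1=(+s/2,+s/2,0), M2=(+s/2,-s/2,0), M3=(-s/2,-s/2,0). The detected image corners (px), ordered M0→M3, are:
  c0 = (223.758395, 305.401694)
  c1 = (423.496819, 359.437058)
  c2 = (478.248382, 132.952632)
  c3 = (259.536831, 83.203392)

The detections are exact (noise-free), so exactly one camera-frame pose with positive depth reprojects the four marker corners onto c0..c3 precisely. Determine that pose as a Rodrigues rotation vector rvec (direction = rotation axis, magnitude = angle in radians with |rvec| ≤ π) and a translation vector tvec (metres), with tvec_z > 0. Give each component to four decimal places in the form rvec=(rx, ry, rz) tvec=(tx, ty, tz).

rvec=(0.2073, 0.1246, 0.2140) tvec=(0.0265, -0.0016, 0.4764)

Intrinsics K: fx=563.3, fy=616.1, cx=312.0, cy=226.4
Marker side s = 0.181 m; corners in marker frame (Z=0):
  M0 = (-0.0905, +0.0905, 0)
  M1 = (+0.0905, +0.0905, 0)
  M2 = (+0.0905, -0.0905, 0)
  M3 = (-0.0905, -0.0905, 0)
Detected image corners:
  c0 = (223.758395, 305.401694) px
  c1 = (423.496819, 359.437058) px
  c2 = (478.248382, 132.952632) px
  c3 = (259.536831, 83.203392) px
Planar DLT: solve 8×8 A·h = b for H (H[2,2]=1):
  H  [+1080.75652 -91.40078 +343.33079]
  H  [+240.73762 +1339.52710 +224.37632]
  H  [-0.21089 +0.45539 +1.00000]
B = K⁻¹H; ‖b₁‖=2.099208, ‖b₂‖=2.099208; λ = 2/(‖b₁‖+‖b₂‖) = 0.476370, sign → tz>0 ⇒ λ=+0.476370
r₁ = λ·B[:,0] = (+0.96962,+0.22306,-0.10046); r₂ = λ·B[:,1] = (-0.19745,+0.95601,+0.21693)
r₃ = r₁×r₂ = (+0.14443,-0.19050,+0.97100); SVD([r₁ r₂ r₃]) → R = UVᵀ:
  R  [+0.96962 -0.19745 +0.14443]
  R  [+0.22306 +0.95601 -0.19050]
  R  [-0.10046 +0.21693 +0.97100]
t = (+0.02650, -0.00156, +0.47637) m
tr R = 2.896628; θ = arccos((tr R − 1)/2) = 0.322916 rad = 18.502°
axis k = ((R−Rᵀ)₃₂, (R−Rᵀ)₁₃, (R−Rᵀ)₂₁) / (2 sinθ) = (+0.641970, +0.385859, +0.662562)
rvec = θ·k = (+0.207302, +0.124600, +0.213952)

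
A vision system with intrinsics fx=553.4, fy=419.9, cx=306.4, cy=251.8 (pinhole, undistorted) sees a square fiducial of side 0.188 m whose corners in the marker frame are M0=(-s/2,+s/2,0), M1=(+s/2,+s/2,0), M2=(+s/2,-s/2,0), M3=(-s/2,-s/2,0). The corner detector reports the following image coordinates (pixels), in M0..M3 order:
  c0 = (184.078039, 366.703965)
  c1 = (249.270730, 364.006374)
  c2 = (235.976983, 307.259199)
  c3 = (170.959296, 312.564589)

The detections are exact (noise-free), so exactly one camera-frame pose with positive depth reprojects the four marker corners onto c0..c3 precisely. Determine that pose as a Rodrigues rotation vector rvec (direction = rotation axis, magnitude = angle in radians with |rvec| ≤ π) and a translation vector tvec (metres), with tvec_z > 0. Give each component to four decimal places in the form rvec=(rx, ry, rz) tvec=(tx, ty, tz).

rvec=(0.0788, 0.3462, -0.1580) tvec=(-0.2435, 0.2842, 1.3882)

Intrinsics K: fx=553.4, fy=419.9, cx=306.4, cy=251.8
Marker side s = 0.188 m; corners in marker frame (Z=0):
  M0 = (-0.0940, +0.0940, 0)
  M1 = (+0.0940, +0.0940, 0)
  M2 = (+0.0940, -0.0940, 0)
  M3 = (-0.0940, -0.0940, 0)
Detected image corners:
  c0 = (184.078039, 366.703965) px
  c1 = (249.270730, 364.006374) px
  c2 = (235.976983, 307.259199) px
  c3 = (170.959296, 312.564589) px
Planar DLT: solve 8×8 A·h = b for H (H[2,2]=1):
  H  [+294.29303 +77.78207 +209.33593]
  H  [-104.85771 +306.87928 +337.77371]
  H  [-0.24760 +0.03593 +1.00000]
B = K⁻¹H; ‖b₁‖=0.720382, ‖b₂‖=0.720382; λ = 2/(‖b₁‖+‖b₂‖) = 1.388152, sign → tz>0 ⇒ λ=+1.388152
r₁ = λ·B[:,0] = (+0.92850,-0.14054,-0.34370); r₂ = λ·B[:,1] = (+0.16750,+0.98461,+0.04987)
r₃ = r₁×r₂ = (+0.33140,-0.10387,+0.93775); SVD([r₁ r₂ r₃]) → R = UVᵀ:
  R  [+0.92850 +0.16750 +0.33140]
  R  [-0.14054 +0.98461 -0.10387]
  R  [-0.34370 +0.04987 +0.93775]
t = (-0.24348, +0.28422, +1.38815) m
tr R = 2.850867; θ = arccos((tr R − 1)/2) = 0.388618 rad = 22.266°
axis k = ((R−Rᵀ)₃₂, (R−Rᵀ)₁₃, (R−Rᵀ)₂₁) / (2 sinθ) = (+0.202876, +0.890849, -0.406485)
rvec = θ·k = (+0.078841, +0.346200, -0.157967)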